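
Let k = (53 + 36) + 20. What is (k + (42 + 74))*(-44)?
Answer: -9900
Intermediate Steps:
k = 109 (k = 89 + 20 = 109)
(k + (42 + 74))*(-44) = (109 + (42 + 74))*(-44) = (109 + 116)*(-44) = 225*(-44) = -9900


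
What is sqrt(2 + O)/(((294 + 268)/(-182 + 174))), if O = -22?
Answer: -8*I*sqrt(5)/281 ≈ -0.06366*I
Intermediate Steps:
sqrt(2 + O)/(((294 + 268)/(-182 + 174))) = sqrt(2 - 22)/(((294 + 268)/(-182 + 174))) = sqrt(-20)/((562/(-8))) = (2*I*sqrt(5))/((562*(-1/8))) = (2*I*sqrt(5))/(-281/4) = -8*I*sqrt(5)/281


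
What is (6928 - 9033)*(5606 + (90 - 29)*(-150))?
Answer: 7460120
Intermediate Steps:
(6928 - 9033)*(5606 + (90 - 29)*(-150)) = -2105*(5606 + 61*(-150)) = -2105*(5606 - 9150) = -2105*(-3544) = 7460120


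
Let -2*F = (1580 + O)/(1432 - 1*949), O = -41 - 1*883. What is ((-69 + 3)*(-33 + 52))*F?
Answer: 137104/161 ≈ 851.58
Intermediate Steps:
O = -924 (O = -41 - 883 = -924)
F = -328/483 (F = -(1580 - 924)/(2*(1432 - 1*949)) = -328/(1432 - 949) = -328/483 ≈ -0.67909)
((-69 + 3)*(-33 + 52))*F = ((-69 + 3)*(-33 + 52))*(-328/483) = -66*19*(-328/483) = -1254*(-328/483) = 137104/161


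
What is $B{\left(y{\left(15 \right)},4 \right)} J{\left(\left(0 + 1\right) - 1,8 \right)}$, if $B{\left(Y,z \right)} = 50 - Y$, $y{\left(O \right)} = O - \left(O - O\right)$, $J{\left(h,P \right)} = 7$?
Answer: $245$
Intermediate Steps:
$y{\left(O \right)} = O$ ($y{\left(O \right)} = O - 0 = O + 0 = O$)
$B{\left(y{\left(15 \right)},4 \right)} J{\left(\left(0 + 1\right) - 1,8 \right)} = \left(50 - 15\right) 7 = 35 \cdot 7 = 245$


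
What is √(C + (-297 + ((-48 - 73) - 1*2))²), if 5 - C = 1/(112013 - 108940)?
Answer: 2*√416462612293/3073 ≈ 420.01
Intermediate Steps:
C = 15364/3073 (C = 5 - 1/(112013 - 108940) = 5 - 1/3073 = 15364/3073 ≈ 4.9997)
√(C + (-297 + ((-48 - 73) - 1*2))²) = √(15364/3073 + (-297 + ((-48 - 73) - 1*2))²) = √(15364/3073 + (-297 + (-121 - 2))²) = √(15364/3073 + (-297 - 123)²) = √(15364/3073 + (-420)²) = √(15364/3073 + 176400) = √(542092564/3073) = 2*√416462612293/3073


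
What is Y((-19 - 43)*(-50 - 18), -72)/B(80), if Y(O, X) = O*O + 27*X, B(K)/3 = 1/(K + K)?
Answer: 2843633920/3 ≈ 9.4788e+8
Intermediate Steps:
B(K) = 3/(2*K) (B(K) = 3/(K + K) = 3/((2*K)) = 3*(1/(2*K)) = 3/(2*K))
Y(O, X) = O**2 + 27*X
Y((-19 - 43)*(-50 - 18), -72)/B(80) = (((-19 - 43)*(-50 - 18))**2 + 27*(-72))/(((3/2)/80)) = ((-62*(-68))**2 - 1944)/(((3/2)*(1/80))) = (4216**2 - 1944)/(3/160) = (17774656 - 1944)*(160/3) = 17772712*(160/3) = 2843633920/3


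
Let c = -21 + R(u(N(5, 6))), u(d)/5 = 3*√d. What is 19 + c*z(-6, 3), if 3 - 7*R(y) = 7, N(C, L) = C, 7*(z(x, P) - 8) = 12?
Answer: -9337/49 ≈ -190.55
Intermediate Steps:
z(x, P) = 68/7 (z(x, P) = 8 + (⅐)*12 = 8 + 12/7 = 68/7)
u(d) = 15*√d (u(d) = 5*(3*√d) = 15*√d)
R(y) = -4/7 (R(y) = 3/7 - ⅐*7 = 3/7 - 1 = -4/7)
c = -151/7 (c = -21 - 4/7 = -151/7 ≈ -21.571)
19 + c*z(-6, 3) = 19 - 151/7*68/7 = 19 - 10268/49 = -9337/49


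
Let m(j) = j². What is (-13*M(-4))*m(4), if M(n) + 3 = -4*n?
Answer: -2704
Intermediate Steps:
M(n) = -3 - 4*n
(-13*M(-4))*m(4) = -13*(-3 - 4*(-4))*4² = -13*(-3 + 16)*16 = -13*13*16 = -169*16 = -2704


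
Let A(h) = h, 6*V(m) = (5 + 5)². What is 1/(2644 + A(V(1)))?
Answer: 3/7982 ≈ 0.00037585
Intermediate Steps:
V(m) = 50/3 (V(m) = (5 + 5)²/6 = (⅙)*10² = (⅙)*100 = 50/3)
1/(2644 + A(V(1))) = 1/(2644 + 50/3) = 1/(7982/3) = 3/7982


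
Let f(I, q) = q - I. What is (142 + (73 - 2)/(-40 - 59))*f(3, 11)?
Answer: 111896/99 ≈ 1130.3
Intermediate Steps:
(142 + (73 - 2)/(-40 - 59))*f(3, 11) = (142 + (73 - 2)/(-40 - 59))*(11 - 1*3) = (142 + 71/(-99))*(11 - 3) = (142 + 71*(-1/99))*8 = (142 - 71/99)*8 = (13987/99)*8 = 111896/99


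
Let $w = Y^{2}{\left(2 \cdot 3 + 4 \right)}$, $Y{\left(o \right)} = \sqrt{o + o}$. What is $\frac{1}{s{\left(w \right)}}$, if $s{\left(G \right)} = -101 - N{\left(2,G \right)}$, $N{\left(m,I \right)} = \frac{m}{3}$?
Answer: $- \frac{3}{305} \approx -0.0098361$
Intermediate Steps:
$Y{\left(o \right)} = \sqrt{2} \sqrt{o}$ ($Y{\left(o \right)} = \sqrt{2 o} = \sqrt{2} \sqrt{o}$)
$N{\left(m,I \right)} = \frac{m}{3}$ ($N{\left(m,I \right)} = m \frac{1}{3} = \frac{m}{3}$)
$w = 20$ ($w = \left(\sqrt{2} \sqrt{2 \cdot 3 + 4}\right)^{2} = \left(\sqrt{2} \sqrt{6 + 4}\right)^{2} = \left(\sqrt{2} \sqrt{10}\right)^{2} = \left(2 \sqrt{5}\right)^{2} = 20$)
$s{\left(G \right)} = - \frac{305}{3}$ ($s{\left(G \right)} = -101 - \frac{1}{3} \cdot 2 = -101 - \frac{2}{3} = - \frac{305}{3}$)
$\frac{1}{s{\left(w \right)}} = \frac{1}{- \frac{305}{3}} = - \frac{3}{305}$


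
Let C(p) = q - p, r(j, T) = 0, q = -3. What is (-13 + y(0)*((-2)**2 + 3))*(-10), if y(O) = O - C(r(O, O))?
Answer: -80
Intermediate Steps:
C(p) = -3 - p
y(O) = 3 + O (y(O) = O - (-3 - 1*0) = O - (-3 + 0) = O - 1*(-3) = O + 3 = 3 + O)
(-13 + y(0)*((-2)**2 + 3))*(-10) = (-13 + (3 + 0)*((-2)**2 + 3))*(-10) = (-13 + 3*(4 + 3))*(-10) = (-13 + 3*7)*(-10) = (-13 + 21)*(-10) = 8*(-10) = -80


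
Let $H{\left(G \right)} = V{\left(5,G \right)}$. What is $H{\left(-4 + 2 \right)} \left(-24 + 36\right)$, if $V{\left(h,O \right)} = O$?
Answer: $-24$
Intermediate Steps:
$H{\left(G \right)} = G$
$H{\left(-4 + 2 \right)} \left(-24 + 36\right) = \left(-4 + 2\right) \left(-24 + 36\right) = \left(-2\right) 12 = -24$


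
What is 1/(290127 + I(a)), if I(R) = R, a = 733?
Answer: 1/290860 ≈ 3.4381e-6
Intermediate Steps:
1/(290127 + I(a)) = 1/(290127 + 733) = 1/290860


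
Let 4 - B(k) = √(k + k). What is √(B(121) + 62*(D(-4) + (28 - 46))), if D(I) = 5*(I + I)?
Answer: √(-3592 - 11*√2) ≈ 60.063*I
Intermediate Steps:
B(k) = 4 - √2*√k (B(k) = 4 - √(k + k) = 4 - √(2*k) = 4 - √2*√k)
D(I) = 10*I (D(I) = 5*(2*I) = 10*I)
√(B(121) + 62*(D(-4) + (28 - 46))) = √((4 - √2*√121) + 62*(10*(-4) + (28 - 46))) = √((4 - 1*√2*11) + 62*(-40 - 18)) = √((4 - 11*√2) + 62*(-58)) = √((4 - 11*√2) - 3596) = √(-3592 - 11*√2)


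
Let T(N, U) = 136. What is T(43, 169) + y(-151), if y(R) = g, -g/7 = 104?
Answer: -592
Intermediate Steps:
g = -728 (g = -7*104 = -728)
y(R) = -728
T(43, 169) + y(-151) = 136 - 728 = -592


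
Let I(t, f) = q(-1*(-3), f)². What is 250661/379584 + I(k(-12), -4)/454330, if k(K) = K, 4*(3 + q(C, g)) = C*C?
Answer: 56941512823/86228199360 ≈ 0.66036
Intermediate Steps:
q(C, g) = -3 + C²/4 (q(C, g) = -3 + (C*C)/4 = -3 + C²/4)
I(t, f) = 9/16 (I(t, f) = (-3 + (-1*(-3))²/4)² = (-3 + (¼)*3²)² = (-3 + (¼)*9)² = (-3 + 9/4)² = (-¾)² = 9/16)
250661/379584 + I(k(-12), -4)/454330 = 250661/379584 + (9/16)/454330 = 250661*(1/379584) + (9/16)*(1/454330) = 250661/379584 + 9/7269280 = 56941512823/86228199360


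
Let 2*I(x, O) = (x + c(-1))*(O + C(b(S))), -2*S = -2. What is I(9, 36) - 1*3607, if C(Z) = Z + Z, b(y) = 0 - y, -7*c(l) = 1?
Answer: -24195/7 ≈ -3456.4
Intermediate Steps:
S = 1 (S = -½*(-2) = 1)
c(l) = -⅐ (c(l) = -⅐*1 = -⅐)
b(y) = -y
C(Z) = 2*Z
I(x, O) = (-2 + O)*(-⅐ + x)/2 (I(x, O) = ((x - ⅐)*(O + 2*(-1*1)))/2 = ((-⅐ + x)*(O + 2*(-1)))/2 = ((-⅐ + x)*(O - 2))/2 = ((-⅐ + x)*(-2 + O))/2 = ((-2 + O)*(-⅐ + x))/2 = (-2 + O)*(-⅐ + x)/2)
I(9, 36) - 1*3607 = (⅐ - 1*9 - 1/14*36 + (½)*36*9) - 1*3607 = (⅐ - 9 - 18/7 + 162) - 3607 = 1054/7 - 3607 = -24195/7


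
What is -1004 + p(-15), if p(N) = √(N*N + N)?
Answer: -1004 + √210 ≈ -989.51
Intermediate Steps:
p(N) = √(N + N²) (p(N) = √(N² + N) = √(N + N²))
-1004 + p(-15) = -1004 + √(-15*(1 - 15)) = -1004 + √(-15*(-14)) = -1004 + √210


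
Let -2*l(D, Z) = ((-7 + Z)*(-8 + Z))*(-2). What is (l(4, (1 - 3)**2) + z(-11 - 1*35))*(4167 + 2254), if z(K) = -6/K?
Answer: 1791459/23 ≈ 77890.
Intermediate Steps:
l(D, Z) = (-8 + Z)*(-7 + Z) (l(D, Z) = -(-7 + Z)*(-8 + Z)*(-2)/2 = -(-8 + Z)*(-7 + Z)*(-2)/2 = -(-1)*(-8 + Z)*(-7 + Z) = (-8 + Z)*(-7 + Z))
(l(4, (1 - 3)**2) + z(-11 - 1*35))*(4167 + 2254) = ((56 + ((1 - 3)**2)**2 - 15*(1 - 3)**2) - 6/(-11 - 1*35))*(4167 + 2254) = ((56 + ((-2)**2)**2 - 15*(-2)**2) - 6/(-11 - 35))*6421 = ((56 + 4**2 - 15*4) - 6/(-46))*6421 = ((56 + 16 - 60) - 6*(-1/46))*6421 = (12 + 3/23)*6421 = (279/23)*6421 = 1791459/23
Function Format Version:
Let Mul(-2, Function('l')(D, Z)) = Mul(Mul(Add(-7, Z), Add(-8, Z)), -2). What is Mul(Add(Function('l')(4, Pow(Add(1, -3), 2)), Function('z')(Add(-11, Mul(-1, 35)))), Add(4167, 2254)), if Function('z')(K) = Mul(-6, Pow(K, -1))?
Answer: Rational(1791459, 23) ≈ 77890.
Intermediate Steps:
Function('l')(D, Z) = Mul(Add(-8, Z), Add(-7, Z)) (Function('l')(D, Z) = Mul(Rational(-1, 2), Mul(Mul(Add(-7, Z), Add(-8, Z)), -2)) = Mul(Rational(-1, 2), Mul(Mul(Add(-8, Z), Add(-7, Z)), -2)) = Mul(Rational(-1, 2), Mul(-2, Add(-8, Z), Add(-7, Z))) = Mul(Add(-8, Z), Add(-7, Z)))
Mul(Add(Function('l')(4, Pow(Add(1, -3), 2)), Function('z')(Add(-11, Mul(-1, 35)))), Add(4167, 2254)) = Mul(Add(Add(56, Pow(Pow(Add(1, -3), 2), 2), Mul(-15, Pow(Add(1, -3), 2))), Mul(-6, Pow(Add(-11, Mul(-1, 35)), -1))), Add(4167, 2254)) = Mul(Add(Add(56, Pow(Pow(-2, 2), 2), Mul(-15, Pow(-2, 2))), Mul(-6, Pow(Add(-11, -35), -1))), 6421) = Mul(Add(Add(56, Pow(4, 2), Mul(-15, 4)), Mul(-6, Pow(-46, -1))), 6421) = Mul(Add(Add(56, 16, -60), Mul(-6, Rational(-1, 46))), 6421) = Mul(Add(12, Rational(3, 23)), 6421) = Mul(Rational(279, 23), 6421) = Rational(1791459, 23)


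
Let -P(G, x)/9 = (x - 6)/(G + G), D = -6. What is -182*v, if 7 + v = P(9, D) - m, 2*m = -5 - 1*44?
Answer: -4277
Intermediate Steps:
m = -49/2 (m = (-5 - 1*44)/2 = (-5 - 44)/2 = (1/2)*(-49) = -49/2 ≈ -24.500)
P(G, x) = -9*(-6 + x)/(2*G) (P(G, x) = -9*(x - 6)/(G + G) = -9*(-6 + x)/(2*G))
v = 47/2 (v = -7 + ((9/2)*(6 - 1*(-6))/9 - 1*(-49/2)) = -7 + ((9/2)*(1/9)*(6 + 6) + 49/2) = -7 + ((9/2)*(1/9)*12 + 49/2) = -7 + (6 + 49/2) = -7 + 61/2 = 47/2 ≈ 23.500)
-182*v = -182*47/2 = -4277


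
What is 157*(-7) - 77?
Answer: -1176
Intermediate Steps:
157*(-7) - 77 = -1099 - 77 = -1176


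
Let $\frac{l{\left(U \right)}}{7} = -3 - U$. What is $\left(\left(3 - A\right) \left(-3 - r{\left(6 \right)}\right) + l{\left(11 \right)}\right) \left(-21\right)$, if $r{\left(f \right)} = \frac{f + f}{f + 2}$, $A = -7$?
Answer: $3003$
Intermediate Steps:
$r{\left(f \right)} = \frac{2 f}{2 + f}$
$l{\left(U \right)} = -21 - 7 U$ ($l{\left(U \right)} = 7 \left(-3 - U\right) = -21 - 7 U$)
$\left(\left(3 - A\right) \left(-3 - r{\left(6 \right)}\right) + l{\left(11 \right)}\right) \left(-21\right) = \left(\left(3 - -7\right) \left(-3 - 2 \cdot 6 \frac{1}{2 + 6}\right) - 98\right) \left(-21\right) = \left(\left(3 + 7\right) \left(-3 - 2 \cdot 6 \cdot \frac{1}{8}\right) - 98\right) \left(-21\right) = \left(10 \left(-3 - 2 \cdot 6 \cdot \frac{1}{8}\right) - 98\right) \left(-21\right) = \left(10 \left(-3 - \frac{3}{2}\right) - 98\right) \left(-21\right) = \left(10 \left(- \frac{9}{2}\right) - 98\right) \left(-21\right) = \left(-45 - 98\right) \left(-21\right) = \left(-143\right) \left(-21\right) = 3003$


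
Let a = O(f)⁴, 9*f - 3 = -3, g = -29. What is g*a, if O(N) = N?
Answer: 0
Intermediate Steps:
f = 0 (f = ⅓ + (⅑)*(-3) = ⅓ - ⅓ = 0)
a = 0 (a = 0⁴ = 0)
g*a = -29*0 = 0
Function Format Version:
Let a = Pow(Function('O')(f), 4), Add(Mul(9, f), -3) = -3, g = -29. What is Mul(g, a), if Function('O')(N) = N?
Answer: 0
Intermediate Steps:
f = 0 (f = Add(Rational(1, 3), Mul(Rational(1, 9), -3)) = Add(Rational(1, 3), Rational(-1, 3)) = 0)
a = 0 (a = Pow(0, 4) = 0)
Mul(g, a) = Mul(-29, 0) = 0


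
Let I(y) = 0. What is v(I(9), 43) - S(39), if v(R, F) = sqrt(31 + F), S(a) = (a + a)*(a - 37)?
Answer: -156 + sqrt(74) ≈ -147.40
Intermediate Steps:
S(a) = 2*a*(-37 + a) (S(a) = (2*a)*(-37 + a) = 2*a*(-37 + a))
v(I(9), 43) - S(39) = sqrt(31 + 43) - 2*39*(-37 + 39) = sqrt(74) - 2*39*2 = sqrt(74) - 1*156 = sqrt(74) - 156 = -156 + sqrt(74)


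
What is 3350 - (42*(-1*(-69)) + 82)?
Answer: 370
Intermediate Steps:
3350 - (42*(-1*(-69)) + 82) = 3350 - (42*69 + 82) = 3350 - (2898 + 82) = 3350 - 1*2980 = 3350 - 2980 = 370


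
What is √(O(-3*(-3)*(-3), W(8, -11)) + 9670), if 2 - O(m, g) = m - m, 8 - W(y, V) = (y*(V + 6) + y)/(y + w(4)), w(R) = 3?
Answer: 2*√2418 ≈ 98.346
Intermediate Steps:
W(y, V) = 8 - (y + y*(6 + V))/(3 + y) (W(y, V) = 8 - (y*(V + 6) + y)/(y + 3) = 8 - (y*(6 + V) + y)/(3 + y) = 8 - (y + y*(6 + V))/(3 + y))
O(m, g) = 2 (O(m, g) = 2 - (m - m) = 2 - 1*0 = 2 + 0 = 2)
√(O(-3*(-3)*(-3), W(8, -11)) + 9670) = √(2 + 9670) = √9672 = 2*√2418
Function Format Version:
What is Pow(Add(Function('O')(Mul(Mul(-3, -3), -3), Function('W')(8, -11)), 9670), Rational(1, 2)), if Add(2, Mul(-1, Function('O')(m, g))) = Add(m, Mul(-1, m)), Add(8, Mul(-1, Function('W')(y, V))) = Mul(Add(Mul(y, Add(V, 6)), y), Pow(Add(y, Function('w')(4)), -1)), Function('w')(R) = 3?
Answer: Mul(2, Pow(2418, Rational(1, 2))) ≈ 98.346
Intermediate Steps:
Function('W')(y, V) = Add(8, Mul(-1, Pow(Add(3, y), -1), Add(y, Mul(y, Add(6, V))))) (Function('W')(y, V) = Add(8, Mul(-1, Mul(Add(Mul(y, Add(V, 6)), y), Pow(Add(y, 3), -1)))) = Add(8, Mul(-1, Mul(Add(Mul(y, Add(6, V)), y), Pow(Add(3, y), -1)))) = Add(8, Mul(-1, Mul(Add(y, Mul(y, Add(6, V))), Pow(Add(3, y), -1)))) = Add(8, Mul(-1, Mul(Pow(Add(3, y), -1), Add(y, Mul(y, Add(6, V)))))) = Add(8, Mul(-1, Pow(Add(3, y), -1), Add(y, Mul(y, Add(6, V))))))
Function('O')(m, g) = 2 (Function('O')(m, g) = Add(2, Mul(-1, Add(m, Mul(-1, m)))) = Add(2, Mul(-1, 0)) = Add(2, 0) = 2)
Pow(Add(Function('O')(Mul(Mul(-3, -3), -3), Function('W')(8, -11)), 9670), Rational(1, 2)) = Pow(Add(2, 9670), Rational(1, 2)) = Pow(9672, Rational(1, 2)) = Mul(2, Pow(2418, Rational(1, 2)))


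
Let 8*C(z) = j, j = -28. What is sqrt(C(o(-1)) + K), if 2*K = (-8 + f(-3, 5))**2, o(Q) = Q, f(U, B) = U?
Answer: sqrt(57) ≈ 7.5498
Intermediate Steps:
K = 121/2 (K = (-8 - 3)**2/2 = (1/2)*(-11)**2 = (1/2)*121 = 121/2 ≈ 60.500)
C(z) = -7/2 (C(z) = (1/8)*(-28) = -7/2)
sqrt(C(o(-1)) + K) = sqrt(-7/2 + 121/2) = sqrt(57)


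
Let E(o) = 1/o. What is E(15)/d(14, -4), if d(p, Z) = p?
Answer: 1/210 ≈ 0.0047619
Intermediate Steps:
E(o) = 1/o
E(15)/d(14, -4) = 1/(15*14) = (1/15)*(1/14) = 1/210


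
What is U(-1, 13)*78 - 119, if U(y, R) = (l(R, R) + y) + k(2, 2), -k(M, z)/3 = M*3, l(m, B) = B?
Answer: -587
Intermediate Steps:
k(M, z) = -9*M (k(M, z) = -3*M*3 = -9*M)
U(y, R) = -18 + R + y (U(y, R) = (R + y) - 9*2 = (R + y) - 18 = -18 + R + y)
U(-1, 13)*78 - 119 = (-18 + 13 - 1)*78 - 119 = -6*78 - 119 = -468 - 119 = -587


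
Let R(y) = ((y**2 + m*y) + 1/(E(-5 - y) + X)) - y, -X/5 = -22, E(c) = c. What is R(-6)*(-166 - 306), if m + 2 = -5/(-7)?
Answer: -18235720/777 ≈ -23469.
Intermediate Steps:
X = 110 (X = -5*(-22) = 110)
m = -9/7 (m = -2 - 5/(-7) = -2 - 5*(-1/7) = -2 + 5/7 = -9/7 ≈ -1.2857)
R(y) = y**2 + 1/(105 - y) - 16*y/7 (R(y) = ((y**2 - 9*y/7) + 1/((-5 - y) + 110)) - y = ((y**2 - 9*y/7) + 1/(105 - y)) - y = (y**2 + 1/(105 - y) - 9*y/7) - y = y**2 + 1/(105 - y) - 16*y/7)
R(-6)*(-166 - 306) = ((-1 + (-6)**3 + 240*(-6) - 751/7*(-6)**2)/(-105 - 6))*(-166 - 306) = ((-1 - 216 - 1440 - 751/7*36)/(-111))*(-472) = -(-1 - 216 - 1440 - 27036/7)/111*(-472) = -1/111*(-38635/7)*(-472) = (38635/777)*(-472) = -18235720/777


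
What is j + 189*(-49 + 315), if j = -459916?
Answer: -409642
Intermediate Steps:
j + 189*(-49 + 315) = -459916 + 189*(-49 + 315) = -459916 + 189*266 = -459916 + 50274 = -409642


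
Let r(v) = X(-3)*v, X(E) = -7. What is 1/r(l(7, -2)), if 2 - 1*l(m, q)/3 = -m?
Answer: -1/189 ≈ -0.0052910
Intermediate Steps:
l(m, q) = 6 + 3*m (l(m, q) = 6 - (-3)*m = 6 + 3*m)
r(v) = -7*v
1/r(l(7, -2)) = 1/(-7*(6 + 3*7)) = 1/(-7*(6 + 21)) = 1/(-7*27) = 1/(-189) = -1/189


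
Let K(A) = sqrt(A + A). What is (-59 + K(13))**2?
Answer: (59 - sqrt(26))**2 ≈ 2905.3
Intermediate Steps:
K(A) = sqrt(2)*sqrt(A) (K(A) = sqrt(2*A) = sqrt(2)*sqrt(A))
(-59 + K(13))**2 = (-59 + sqrt(2)*sqrt(13))**2 = (-59 + sqrt(26))**2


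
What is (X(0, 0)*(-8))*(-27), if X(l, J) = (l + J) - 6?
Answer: -1296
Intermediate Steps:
X(l, J) = -6 + J + l (X(l, J) = (J + l) - 6 = -6 + J + l)
(X(0, 0)*(-8))*(-27) = ((-6 + 0 + 0)*(-8))*(-27) = -6*(-8)*(-27) = 48*(-27) = -1296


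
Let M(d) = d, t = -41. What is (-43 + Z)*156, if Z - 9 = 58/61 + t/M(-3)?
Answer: -184444/61 ≈ -3023.7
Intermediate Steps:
Z = 4322/183 (Z = 9 + (58/61 - 41/(-3)) = 9 + (58*(1/61) - 41*(-1/3)) = 9 + (58/61 + 41/3) = 9 + 2675/183 = 4322/183 ≈ 23.617)
(-43 + Z)*156 = (-43 + 4322/183)*156 = -3547/183*156 = -184444/61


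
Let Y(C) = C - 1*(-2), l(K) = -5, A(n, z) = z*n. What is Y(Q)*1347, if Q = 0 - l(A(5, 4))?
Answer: 9429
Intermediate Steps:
A(n, z) = n*z
Q = 5 (Q = 0 - 1*(-5) = 0 + 5 = 5)
Y(C) = 2 + C (Y(C) = C + 2 = 2 + C)
Y(Q)*1347 = (2 + 5)*1347 = 7*1347 = 9429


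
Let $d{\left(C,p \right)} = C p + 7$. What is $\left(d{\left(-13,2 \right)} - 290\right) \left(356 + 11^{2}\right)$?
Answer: $-147393$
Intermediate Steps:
$d{\left(C,p \right)} = 7 + C p$
$\left(d{\left(-13,2 \right)} - 290\right) \left(356 + 11^{2}\right) = \left(\left(7 - 26\right) - 290\right) \left(356 + 11^{2}\right) = \left(\left(7 - 26\right) - 290\right) \left(356 + 121\right) = \left(-19 - 290\right) 477 = \left(-309\right) 477 = -147393$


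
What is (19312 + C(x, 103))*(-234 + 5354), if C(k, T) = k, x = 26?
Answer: 99010560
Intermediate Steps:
(19312 + C(x, 103))*(-234 + 5354) = (19312 + 26)*(-234 + 5354) = 19338*5120 = 99010560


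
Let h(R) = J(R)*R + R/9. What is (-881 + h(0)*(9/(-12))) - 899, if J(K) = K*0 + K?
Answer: -1780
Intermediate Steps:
J(K) = K (J(K) = 0 + K = K)
h(R) = R**2 + R/9 (h(R) = R*R + R/9 = R**2 + R*(1/9) = R**2 + R/9)
(-881 + h(0)*(9/(-12))) - 899 = (-881 + (0*(1/9 + 0))*(9/(-12))) - 899 = (-881 + (0*(1/9))*(9*(-1/12))) - 899 = (-881 + 0*(-3/4)) - 899 = (-881 + 0) - 899 = -881 - 899 = -1780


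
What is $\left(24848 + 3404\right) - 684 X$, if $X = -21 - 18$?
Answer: $54928$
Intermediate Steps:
$X = -39$
$\left(24848 + 3404\right) - 684 X = \left(24848 + 3404\right) - -26676 = 28252 + 26676 = 54928$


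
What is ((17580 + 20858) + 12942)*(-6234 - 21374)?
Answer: -1418499040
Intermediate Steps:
((17580 + 20858) + 12942)*(-6234 - 21374) = (38438 + 12942)*(-27608) = 51380*(-27608) = -1418499040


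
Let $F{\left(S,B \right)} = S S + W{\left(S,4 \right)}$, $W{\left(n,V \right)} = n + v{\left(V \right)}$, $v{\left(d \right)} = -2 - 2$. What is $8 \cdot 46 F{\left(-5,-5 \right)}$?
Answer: $5888$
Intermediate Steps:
$v{\left(d \right)} = -4$ ($v{\left(d \right)} = -2 - 2 = -4$)
$W{\left(n,V \right)} = -4 + n$ ($W{\left(n,V \right)} = n - 4 = -4 + n$)
$F{\left(S,B \right)} = -4 + S + S^{2}$ ($F{\left(S,B \right)} = S S + \left(-4 + S\right) = S^{2} + \left(-4 + S\right) = -4 + S + S^{2}$)
$8 \cdot 46 F{\left(-5,-5 \right)} = 8 \cdot 46 \left(-4 - 5 + \left(-5\right)^{2}\right) = 368 \left(-4 - 5 + 25\right) = 368 \cdot 16 = 5888$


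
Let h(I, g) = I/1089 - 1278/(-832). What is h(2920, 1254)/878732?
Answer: 1910591/398086685568 ≈ 4.7994e-6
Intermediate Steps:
h(I, g) = 639/416 + I/1089 (h(I, g) = I*(1/1089) - 1278*(-1/832) = I/1089 + 639/416 = 639/416 + I/1089)
h(2920, 1254)/878732 = (639/416 + (1/1089)*2920)/878732 = (639/416 + 2920/1089)*(1/878732) = (1910591/453024)*(1/878732) = 1910591/398086685568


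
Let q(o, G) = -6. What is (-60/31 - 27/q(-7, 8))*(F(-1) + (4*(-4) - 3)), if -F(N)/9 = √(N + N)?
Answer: -3021/62 - 1431*I*√2/62 ≈ -48.726 - 32.641*I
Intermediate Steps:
F(N) = -9*√2*√N (F(N) = -9*√(N + N) = -9*√2*√N)
(-60/31 - 27/q(-7, 8))*(F(-1) + (4*(-4) - 3)) = (-60/31 - 27/(-6))*(-9*√2*√(-1) + (4*(-4) - 3)) = (-60*1/31 - 27*(-⅙))*(-9*√2*I + (-16 - 3)) = (-60/31 + 9/2)*(-9*I*√2 - 19) = 159*(-19 - 9*I*√2)/62 = -3021/62 - 1431*I*√2/62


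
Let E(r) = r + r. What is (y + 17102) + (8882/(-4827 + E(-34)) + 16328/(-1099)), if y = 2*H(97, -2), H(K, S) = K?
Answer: 592076186/34265 ≈ 17279.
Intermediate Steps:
E(r) = 2*r
y = 194 (y = 2*97 = 194)
(y + 17102) + (8882/(-4827 + E(-34)) + 16328/(-1099)) = (194 + 17102) + (8882/(-4827 + 2*(-34)) + 16328/(-1099)) = 17296 + (8882/(-4827 - 68) + 16328*(-1/1099)) = 17296 + (8882/(-4895) - 104/7) = 17296 + (8882*(-1/4895) - 104/7) = 17296 + (-8882/4895 - 104/7) = 17296 - 571254/34265 = 592076186/34265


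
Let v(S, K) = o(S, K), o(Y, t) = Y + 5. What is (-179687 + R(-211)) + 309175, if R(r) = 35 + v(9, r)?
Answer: 129537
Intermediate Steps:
o(Y, t) = 5 + Y
v(S, K) = 5 + S
R(r) = 49 (R(r) = 35 + (5 + 9) = 35 + 14 = 49)
(-179687 + R(-211)) + 309175 = (-179687 + 49) + 309175 = -179638 + 309175 = 129537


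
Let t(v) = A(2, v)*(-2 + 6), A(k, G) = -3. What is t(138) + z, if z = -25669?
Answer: -25681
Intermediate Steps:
t(v) = -12 (t(v) = -3*(-2 + 6) = -3*4 = -12)
t(138) + z = -12 - 25669 = -25681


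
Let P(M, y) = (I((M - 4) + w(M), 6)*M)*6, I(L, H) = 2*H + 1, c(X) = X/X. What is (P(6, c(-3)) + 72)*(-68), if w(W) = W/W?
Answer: -36720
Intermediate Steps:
w(W) = 1
c(X) = 1
I(L, H) = 1 + 2*H
P(M, y) = 78*M (P(M, y) = ((1 + 2*6)*M)*6 = ((1 + 12)*M)*6 = (13*M)*6 = 78*M)
(P(6, c(-3)) + 72)*(-68) = (78*6 + 72)*(-68) = (468 + 72)*(-68) = 540*(-68) = -36720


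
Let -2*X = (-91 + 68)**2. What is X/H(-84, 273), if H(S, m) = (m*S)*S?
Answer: -529/3852576 ≈ -0.00013731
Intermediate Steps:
H(S, m) = m*S**2 (H(S, m) = (S*m)*S = m*S**2)
X = -529/2 (X = -(-91 + 68)**2/2 = -1/2*(-23)**2 = -1/2*529 = -529/2 ≈ -264.50)
X/H(-84, 273) = -529/(2*(273*(-84)**2)) = -529/(2*(273*7056)) = -529/2/1926288 = -529/2*1/1926288 = -529/3852576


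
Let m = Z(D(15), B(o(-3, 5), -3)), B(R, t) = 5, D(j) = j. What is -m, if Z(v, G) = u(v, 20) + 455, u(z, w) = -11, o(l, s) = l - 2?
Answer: -444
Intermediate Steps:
o(l, s) = -2 + l
Z(v, G) = 444 (Z(v, G) = -11 + 455 = 444)
m = 444
-m = -1*444 = -444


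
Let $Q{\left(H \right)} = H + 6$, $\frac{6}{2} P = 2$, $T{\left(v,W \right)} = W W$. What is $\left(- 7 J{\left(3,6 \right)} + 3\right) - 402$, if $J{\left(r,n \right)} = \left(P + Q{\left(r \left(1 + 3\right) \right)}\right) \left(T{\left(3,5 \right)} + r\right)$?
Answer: $- \frac{12173}{3} \approx -4057.7$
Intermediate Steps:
$T{\left(v,W \right)} = W^{2}$
$P = \frac{2}{3}$ ($P = \frac{1}{3} \cdot 2 = \frac{2}{3} \approx 0.66667$)
$Q{\left(H \right)} = 6 + H$
$J{\left(r,n \right)} = \left(25 + r\right) \left(\frac{20}{3} + 4 r\right)$ ($J{\left(r,n \right)} = \left(\frac{2}{3} + \left(6 + r \left(1 + 3\right)\right)\right) \left(5^{2} + r\right) = \left(\frac{2}{3} + \left(6 + r 4\right)\right) \left(25 + r\right) = \left(\frac{2}{3} + \left(6 + 4 r\right)\right) \left(25 + r\right) = \left(\frac{20}{3} + 4 r\right) \left(25 + r\right) = \left(25 + r\right) \left(\frac{20}{3} + 4 r\right)$)
$\left(- 7 J{\left(3,6 \right)} + 3\right) - 402 = \left(- 7 \left(\frac{500}{3} + 4 \cdot 3^{2} + \frac{320}{3} \cdot 3\right) + 3\right) - 402 = \left(- 7 \left(\frac{500}{3} + 4 \cdot 9 + 320\right) + 3\right) - 402 = \left(- 7 \left(\frac{500}{3} + 36 + 320\right) + 3\right) - 402 = \left(\left(-7\right) \frac{1568}{3} + 3\right) - 402 = \left(- \frac{10976}{3} + 3\right) - 402 = - \frac{10967}{3} - 402 = - \frac{12173}{3}$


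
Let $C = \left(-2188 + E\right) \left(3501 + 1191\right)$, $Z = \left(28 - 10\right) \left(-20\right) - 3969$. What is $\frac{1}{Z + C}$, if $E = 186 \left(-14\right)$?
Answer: $- \frac{1}{22488393} \approx -4.4467 \cdot 10^{-8}$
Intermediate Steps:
$E = -2604$
$Z = -4329$ ($Z = 18 \left(-20\right) - 3969 = -360 - 3969 = -4329$)
$C = -22484064$ ($C = \left(-2188 - 2604\right) \left(3501 + 1191\right) = \left(-4792\right) 4692 = -22484064$)
$\frac{1}{Z + C} = \frac{1}{-4329 - 22484064} = \frac{1}{-22488393} = - \frac{1}{22488393}$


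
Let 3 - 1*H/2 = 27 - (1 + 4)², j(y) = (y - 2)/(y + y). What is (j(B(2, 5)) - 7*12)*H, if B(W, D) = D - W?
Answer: -503/3 ≈ -167.67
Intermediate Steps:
j(y) = (-2 + y)/(2*y) (j(y) = (-2 + y)/((2*y)) = (-2 + y)*(1/(2*y)) = (-2 + y)/(2*y))
H = 2 (H = 6 - 2*(27 - (1 + 4)²) = 6 - 2*(27 - 1*5²) = 6 - 2*(27 - 1*25) = 6 - 2*(27 - 25) = 6 - 2*2 = 6 - 4 = 2)
(j(B(2, 5)) - 7*12)*H = ((-2 + (5 - 1*2))/(2*(5 - 1*2)) - 7*12)*2 = ((-2 + (5 - 2))/(2*(5 - 2)) - 84)*2 = ((½)*(-2 + 3)/3 - 84)*2 = ((½)*(⅓)*1 - 84)*2 = (⅙ - 84)*2 = -503/6*2 = -503/3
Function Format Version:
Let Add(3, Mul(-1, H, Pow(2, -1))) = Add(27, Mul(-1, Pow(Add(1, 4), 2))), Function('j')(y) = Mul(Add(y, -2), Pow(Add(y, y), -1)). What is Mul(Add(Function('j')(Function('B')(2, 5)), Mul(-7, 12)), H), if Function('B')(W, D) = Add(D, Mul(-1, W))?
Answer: Rational(-503, 3) ≈ -167.67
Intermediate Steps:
Function('j')(y) = Mul(Rational(1, 2), Pow(y, -1), Add(-2, y)) (Function('j')(y) = Mul(Add(-2, y), Pow(Mul(2, y), -1)) = Mul(Add(-2, y), Mul(Rational(1, 2), Pow(y, -1))) = Mul(Rational(1, 2), Pow(y, -1), Add(-2, y)))
H = 2 (H = Add(6, Mul(-2, Add(27, Mul(-1, Pow(Add(1, 4), 2))))) = Add(6, Mul(-2, Add(27, Mul(-1, Pow(5, 2))))) = Add(6, Mul(-2, Add(27, Mul(-1, 25)))) = Add(6, Mul(-2, Add(27, -25))) = Add(6, Mul(-2, 2)) = Add(6, -4) = 2)
Mul(Add(Function('j')(Function('B')(2, 5)), Mul(-7, 12)), H) = Mul(Add(Mul(Rational(1, 2), Pow(Add(5, Mul(-1, 2)), -1), Add(-2, Add(5, Mul(-1, 2)))), Mul(-7, 12)), 2) = Mul(Add(Mul(Rational(1, 2), Pow(Add(5, -2), -1), Add(-2, Add(5, -2))), -84), 2) = Mul(Add(Mul(Rational(1, 2), Pow(3, -1), Add(-2, 3)), -84), 2) = Mul(Add(Mul(Rational(1, 2), Rational(1, 3), 1), -84), 2) = Mul(Add(Rational(1, 6), -84), 2) = Mul(Rational(-503, 6), 2) = Rational(-503, 3)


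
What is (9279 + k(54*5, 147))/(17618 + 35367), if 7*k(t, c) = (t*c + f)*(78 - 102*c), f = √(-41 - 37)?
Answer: -84564441/52985 - 14916*I*√78/370895 ≈ -1596.0 - 0.35518*I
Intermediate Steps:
f = I*√78 (f = √(-78) = I*√78 ≈ 8.8318*I)
k(t, c) = (78 - 102*c)*(I*√78 + c*t)/7 (k(t, c) = ((t*c + I*√78)*(78 - 102*c))/7 = ((c*t + I*√78)*(78 - 102*c))/7 = ((I*√78 + c*t)*(78 - 102*c))/7 = ((78 - 102*c)*(I*√78 + c*t))/7 = (78 - 102*c)*(I*√78 + c*t)/7)
(9279 + k(54*5, 147))/(17618 + 35367) = (9279 + (-102/7*54*5*147² + 78*I*√78/7 + (78/7)*147*(54*5) - 102/7*I*147*√78))/(17618 + 35367) = (9279 + (-102/7*270*21609 + 78*I*√78/7 + (78/7)*147*270 - 2142*I*√78))/52985 = (9279 + (-85015980 + 78*I*√78/7 + 442260 - 2142*I*√78))*(1/52985) = (9279 + (-84573720 - 14916*I*√78/7))*(1/52985) = (-84564441 - 14916*I*√78/7)*(1/52985) = -84564441/52985 - 14916*I*√78/370895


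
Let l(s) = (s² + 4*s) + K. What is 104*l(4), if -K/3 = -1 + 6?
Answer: 1768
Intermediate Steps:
K = -15 (K = -3*(-1 + 6) = -3*5 = -15)
l(s) = -15 + s² + 4*s (l(s) = (s² + 4*s) - 15 = -15 + s² + 4*s)
104*l(4) = 104*(-15 + 4² + 4*4) = 104*(-15 + 16 + 16) = 104*17 = 1768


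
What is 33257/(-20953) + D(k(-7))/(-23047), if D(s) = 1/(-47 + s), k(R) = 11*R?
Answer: -95042764843/59880070084 ≈ -1.5872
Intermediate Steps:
33257/(-20953) + D(k(-7))/(-23047) = 33257/(-20953) + 1/((-47 + 11*(-7))*(-23047)) = 33257*(-1/20953) - 1/23047/(-47 - 77) = -33257/20953 - 1/23047/(-124) = -33257/20953 - 1/124*(-1/23047) = -33257/20953 + 1/2857828 = -95042764843/59880070084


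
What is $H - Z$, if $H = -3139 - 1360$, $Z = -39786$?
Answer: $35287$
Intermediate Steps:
$H = -4499$ ($H = -3139 - 1360 = -4499$)
$H - Z = -4499 - -39786 = -4499 + 39786 = 35287$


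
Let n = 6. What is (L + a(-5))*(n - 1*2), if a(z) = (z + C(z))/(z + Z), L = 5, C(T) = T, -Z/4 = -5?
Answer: 52/3 ≈ 17.333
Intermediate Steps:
Z = 20 (Z = -4*(-5) = 20)
a(z) = 2*z/(20 + z) (a(z) = (z + z)/(z + 20) = (2*z)/(20 + z) = 2*z/(20 + z))
(L + a(-5))*(n - 1*2) = (5 + 2*(-5)/(20 - 5))*(6 - 1*2) = (5 + 2*(-5)/15)*(6 - 2) = (5 + 2*(-5)*(1/15))*4 = (5 - ⅔)*4 = (13/3)*4 = 52/3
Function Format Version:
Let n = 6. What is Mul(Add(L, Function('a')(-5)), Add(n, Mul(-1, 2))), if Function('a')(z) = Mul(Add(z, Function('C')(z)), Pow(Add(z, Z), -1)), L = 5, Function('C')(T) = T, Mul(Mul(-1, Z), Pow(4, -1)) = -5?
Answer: Rational(52, 3) ≈ 17.333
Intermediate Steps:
Z = 20 (Z = Mul(-4, -5) = 20)
Function('a')(z) = Mul(2, z, Pow(Add(20, z), -1)) (Function('a')(z) = Mul(Add(z, z), Pow(Add(z, 20), -1)) = Mul(Mul(2, z), Pow(Add(20, z), -1)) = Mul(2, z, Pow(Add(20, z), -1)))
Mul(Add(L, Function('a')(-5)), Add(n, Mul(-1, 2))) = Mul(Add(5, Mul(2, -5, Pow(Add(20, -5), -1))), Add(6, Mul(-1, 2))) = Mul(Add(5, Mul(2, -5, Pow(15, -1))), Add(6, -2)) = Mul(Add(5, Mul(2, -5, Rational(1, 15))), 4) = Mul(Add(5, Rational(-2, 3)), 4) = Mul(Rational(13, 3), 4) = Rational(52, 3)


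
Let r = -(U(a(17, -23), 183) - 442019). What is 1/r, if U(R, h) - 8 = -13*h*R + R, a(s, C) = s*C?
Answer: -1/487787 ≈ -2.0501e-6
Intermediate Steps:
a(s, C) = C*s
U(R, h) = 8 + R - 13*R*h (U(R, h) = 8 + (-13*h*R + R) = 8 + (-13*R*h + R) = 8 + (R - 13*R*h) = 8 + R - 13*R*h)
r = -487787 (r = -((8 - 23*17 - 13*(-23*17)*183) - 442019) = -((8 - 391 - 13*(-391)*183) - 442019) = -((8 - 391 + 930189) - 442019) = -(929806 - 442019) = -1*487787 = -487787)
1/r = 1/(-487787) = -1/487787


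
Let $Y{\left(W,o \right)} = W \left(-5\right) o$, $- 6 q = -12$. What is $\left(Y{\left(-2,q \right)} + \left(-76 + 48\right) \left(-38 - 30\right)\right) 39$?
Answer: $75036$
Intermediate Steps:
$q = 2$ ($q = \left(- \frac{1}{6}\right) \left(-12\right) = 2$)
$Y{\left(W,o \right)} = - 5 W o$
$\left(Y{\left(-2,q \right)} + \left(-76 + 48\right) \left(-38 - 30\right)\right) 39 = \left(\left(-5\right) \left(-2\right) 2 + \left(-76 + 48\right) \left(-38 - 30\right)\right) 39 = \left(20 - -1904\right) 39 = \left(20 + 1904\right) 39 = 1924 \cdot 39 = 75036$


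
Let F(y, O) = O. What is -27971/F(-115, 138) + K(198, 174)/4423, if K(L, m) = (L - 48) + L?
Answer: -123667709/610374 ≈ -202.61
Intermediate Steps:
K(L, m) = -48 + 2*L (K(L, m) = (-48 + L) + L = -48 + 2*L)
-27971/F(-115, 138) + K(198, 174)/4423 = -27971/138 + (-48 + 2*198)/4423 = -27971*1/138 + (-48 + 396)*(1/4423) = -27971/138 + 348*(1/4423) = -27971/138 + 348/4423 = -123667709/610374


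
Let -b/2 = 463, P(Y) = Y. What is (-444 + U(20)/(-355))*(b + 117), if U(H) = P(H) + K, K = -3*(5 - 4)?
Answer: 127528333/355 ≈ 3.5923e+5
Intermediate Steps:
K = -3 (K = -3*1 = -3)
b = -926 (b = -2*463 = -926)
U(H) = -3 + H (U(H) = H - 3 = -3 + H)
(-444 + U(20)/(-355))*(b + 117) = (-444 + (-3 + 20)/(-355))*(-926 + 117) = (-444 + 17*(-1/355))*(-809) = (-444 - 17/355)*(-809) = -157637/355*(-809) = 127528333/355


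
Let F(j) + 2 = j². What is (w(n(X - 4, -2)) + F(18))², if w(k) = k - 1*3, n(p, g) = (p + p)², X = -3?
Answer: 265225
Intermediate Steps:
n(p, g) = 4*p² (n(p, g) = (2*p)² = 4*p²)
w(k) = -3 + k (w(k) = k - 3 = -3 + k)
F(j) = -2 + j²
(w(n(X - 4, -2)) + F(18))² = ((-3 + 4*(-3 - 4)²) + (-2 + 18²))² = ((-3 + 4*(-7)²) + (-2 + 324))² = ((-3 + 4*49) + 322)² = ((-3 + 196) + 322)² = (193 + 322)² = 515² = 265225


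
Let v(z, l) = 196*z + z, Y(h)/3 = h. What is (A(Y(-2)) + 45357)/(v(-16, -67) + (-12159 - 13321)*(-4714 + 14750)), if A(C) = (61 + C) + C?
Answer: -22703/127860216 ≈ -0.00017756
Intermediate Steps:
Y(h) = 3*h
v(z, l) = 197*z
A(C) = 61 + 2*C
(A(Y(-2)) + 45357)/(v(-16, -67) + (-12159 - 13321)*(-4714 + 14750)) = ((61 + 2*(3*(-2))) + 45357)/(197*(-16) + (-12159 - 13321)*(-4714 + 14750)) = ((61 + 2*(-6)) + 45357)/(-3152 - 25480*10036) = ((61 - 12) + 45357)/(-3152 - 255717280) = (49 + 45357)/(-255720432) = 45406*(-1/255720432) = -22703/127860216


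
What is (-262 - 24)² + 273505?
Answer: 355301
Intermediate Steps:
(-262 - 24)² + 273505 = (-286)² + 273505 = 81796 + 273505 = 355301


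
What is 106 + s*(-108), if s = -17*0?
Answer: 106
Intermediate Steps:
s = 0
106 + s*(-108) = 106 + 0*(-108) = 106 + 0 = 106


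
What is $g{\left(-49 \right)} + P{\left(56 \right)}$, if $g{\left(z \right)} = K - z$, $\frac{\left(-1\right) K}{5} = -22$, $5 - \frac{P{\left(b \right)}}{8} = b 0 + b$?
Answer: $-249$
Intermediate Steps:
$P{\left(b \right)} = 40 - 8 b$ ($P{\left(b \right)} = 40 - 8 \left(b 0 + b\right) = 40 - 8 \left(0 + b\right) = 40 - 8 b$)
$K = 110$ ($K = \left(-5\right) \left(-22\right) = 110$)
$g{\left(z \right)} = 110 - z$
$g{\left(-49 \right)} + P{\left(56 \right)} = \left(110 - -49\right) + \left(40 - 448\right) = \left(110 + 49\right) + \left(40 - 448\right) = 159 - 408 = -249$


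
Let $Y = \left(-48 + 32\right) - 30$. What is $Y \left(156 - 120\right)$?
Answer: $-1656$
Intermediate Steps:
$Y = -46$ ($Y = -16 - 30 = -46$)
$Y \left(156 - 120\right) = - 46 \left(156 - 120\right) = \left(-46\right) 36 = -1656$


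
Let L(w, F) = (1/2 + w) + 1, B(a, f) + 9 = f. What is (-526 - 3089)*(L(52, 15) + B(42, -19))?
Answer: -184365/2 ≈ -92183.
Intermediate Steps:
B(a, f) = -9 + f
L(w, F) = 3/2 + w (L(w, F) = (½ + w) + 1 = 3/2 + w)
(-526 - 3089)*(L(52, 15) + B(42, -19)) = (-526 - 3089)*((3/2 + 52) + (-9 - 19)) = -3615*(107/2 - 28) = -3615*51/2 = -184365/2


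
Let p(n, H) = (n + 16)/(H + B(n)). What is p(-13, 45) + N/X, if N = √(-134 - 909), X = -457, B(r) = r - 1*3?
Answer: 3/29 - I*√1043/457 ≈ 0.10345 - 0.070668*I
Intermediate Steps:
B(r) = -3 + r (B(r) = r - 3 = -3 + r)
N = I*√1043 (N = √(-1043) = I*√1043 ≈ 32.296*I)
p(n, H) = (16 + n)/(-3 + H + n) (p(n, H) = (n + 16)/(H + (-3 + n)) = (16 + n)/(-3 + H + n))
p(-13, 45) + N/X = (16 - 13)/(-3 + 45 - 13) + (I*√1043)/(-457) = 3/29 + (I*√1043)*(-1/457) = (1/29)*3 - I*√1043/457 = 3/29 - I*√1043/457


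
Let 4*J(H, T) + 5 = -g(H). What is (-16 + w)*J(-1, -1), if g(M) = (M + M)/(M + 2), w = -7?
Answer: 69/4 ≈ 17.250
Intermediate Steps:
g(M) = 2*M/(2 + M) (g(M) = (2*M)/(2 + M) = 2*M/(2 + M))
J(H, T) = -5/4 - H/(2*(2 + H)) (J(H, T) = -5/4 + (-2*H/(2 + H))/4 = -5/4 - H/(2*(2 + H)))
(-16 + w)*J(-1, -1) = (-16 - 7)*((-10 - 7*(-1))/(4*(2 - 1))) = -23*(-10 + 7)/(4*1) = -23*(-3)/4 = -23*(-¾) = 69/4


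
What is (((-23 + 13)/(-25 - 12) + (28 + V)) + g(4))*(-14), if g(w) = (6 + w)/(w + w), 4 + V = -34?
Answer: 8785/74 ≈ 118.72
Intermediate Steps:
V = -38 (V = -4 - 34 = -38)
g(w) = (6 + w)/(2*w) (g(w) = (6 + w)/((2*w)) = (6 + w)*(1/(2*w)) = (6 + w)/(2*w))
(((-23 + 13)/(-25 - 12) + (28 + V)) + g(4))*(-14) = (((-23 + 13)/(-25 - 12) + (28 - 38)) + (½)*(6 + 4)/4)*(-14) = ((-10/(-37) - 10) + (½)*(¼)*10)*(-14) = ((-10*(-1/37) - 10) + 5/4)*(-14) = ((10/37 - 10) + 5/4)*(-14) = (-360/37 + 5/4)*(-14) = -1255/148*(-14) = 8785/74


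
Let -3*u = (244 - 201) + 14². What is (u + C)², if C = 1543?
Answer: 19272100/9 ≈ 2.1413e+6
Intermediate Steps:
u = -239/3 (u = -((244 - 201) + 14²)/3 = -(43 + 196)/3 = -⅓*239 = -239/3 ≈ -79.667)
(u + C)² = (-239/3 + 1543)² = (4390/3)² = 19272100/9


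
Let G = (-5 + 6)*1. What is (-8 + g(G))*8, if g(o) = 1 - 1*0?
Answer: -56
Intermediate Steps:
G = 1 (G = 1*1 = 1)
g(o) = 1 (g(o) = 1 + 0 = 1)
(-8 + g(G))*8 = (-8 + 1)*8 = -7*8 = -56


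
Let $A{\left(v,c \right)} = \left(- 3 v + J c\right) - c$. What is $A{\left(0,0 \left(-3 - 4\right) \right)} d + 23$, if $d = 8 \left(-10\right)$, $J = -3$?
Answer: $23$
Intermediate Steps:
$d = -80$
$A{\left(v,c \right)} = - 4 c - 3 v$ ($A{\left(v,c \right)} = \left(- 3 v - 3 c\right) - c = \left(- 3 c - 3 v\right) - c = - 4 c - 3 v$)
$A{\left(0,0 \left(-3 - 4\right) \right)} d + 23 = \left(- 4 \cdot 0 \left(-3 - 4\right) - 0\right) \left(-80\right) + 23 = \left(- 4 \cdot 0 \left(-7\right) + 0\right) \left(-80\right) + 23 = \left(\left(-4\right) 0 + 0\right) \left(-80\right) + 23 = \left(0 + 0\right) \left(-80\right) + 23 = 0 \left(-80\right) + 23 = 0 + 23 = 23$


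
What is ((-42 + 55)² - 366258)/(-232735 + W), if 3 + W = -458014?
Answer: 366089/690752 ≈ 0.52999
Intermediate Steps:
W = -458017 (W = -3 - 458014 = -458017)
((-42 + 55)² - 366258)/(-232735 + W) = ((-42 + 55)² - 366258)/(-232735 - 458017) = (13² - 366258)/(-690752) = (169 - 366258)*(-1/690752) = -366089*(-1/690752) = 366089/690752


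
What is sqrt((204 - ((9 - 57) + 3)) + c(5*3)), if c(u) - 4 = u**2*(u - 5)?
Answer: sqrt(2503) ≈ 50.030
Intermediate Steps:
c(u) = 4 + u**2*(-5 + u) (c(u) = 4 + u**2*(u - 5) = 4 + u**2*(-5 + u))
sqrt((204 - ((9 - 57) + 3)) + c(5*3)) = sqrt((204 - ((9 - 57) + 3)) + (4 + (5*3)**3 - 5*(5*3)**2)) = sqrt((204 - (-48 + 3)) + (4 + 15**3 - 5*15**2)) = sqrt((204 - 1*(-45)) + (4 + 3375 - 5*225)) = sqrt((204 + 45) + (4 + 3375 - 1125)) = sqrt(249 + 2254) = sqrt(2503)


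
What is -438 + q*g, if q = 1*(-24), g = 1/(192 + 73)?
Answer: -116094/265 ≈ -438.09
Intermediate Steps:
g = 1/265 ≈ 0.0037736
q = -24
-438 + q*g = -438 - 24*1/265 = -438 - 24/265 = -116094/265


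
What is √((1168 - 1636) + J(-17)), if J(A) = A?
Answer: I*√485 ≈ 22.023*I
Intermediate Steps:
√((1168 - 1636) + J(-17)) = √((1168 - 1636) - 17) = √(-468 - 17) = √(-485) = I*√485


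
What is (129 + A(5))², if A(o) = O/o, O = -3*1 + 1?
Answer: 413449/25 ≈ 16538.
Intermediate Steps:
O = -2 (O = -3 + 1 = -2)
A(o) = -2/o
(129 + A(5))² = (129 - 2/5)² = (129 - 2*⅕)² = (129 - ⅖)² = (643/5)² = 413449/25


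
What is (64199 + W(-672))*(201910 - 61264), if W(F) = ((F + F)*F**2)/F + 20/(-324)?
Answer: 3673519840804/27 ≈ 1.3606e+11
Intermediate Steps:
W(F) = -5/81 + 2*F**2 (W(F) = ((2*F)*F**2)/F + 20*(-1/324) = (2*F**3)/F - 5/81 = 2*F**2 - 5/81 = -5/81 + 2*F**2)
(64199 + W(-672))*(201910 - 61264) = (64199 + (-5/81 + 2*(-672)**2))*(201910 - 61264) = (64199 + (-5/81 + 2*451584))*140646 = (64199 + (-5/81 + 903168))*140646 = (64199 + 73156603/81)*140646 = (78356722/81)*140646 = 3673519840804/27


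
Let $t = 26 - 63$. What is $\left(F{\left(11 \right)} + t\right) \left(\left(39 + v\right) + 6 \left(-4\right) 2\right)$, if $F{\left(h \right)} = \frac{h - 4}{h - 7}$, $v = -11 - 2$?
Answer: $\frac{1551}{2} \approx 775.5$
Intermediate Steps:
$v = -13$
$F{\left(h \right)} = \frac{-4 + h}{-7 + h}$
$t = -37$
$\left(F{\left(11 \right)} + t\right) \left(\left(39 + v\right) + 6 \left(-4\right) 2\right) = \left(\frac{-4 + 11}{-7 + 11} - 37\right) \left(\left(39 - 13\right) + 6 \left(-4\right) 2\right) = \left(\frac{1}{4} \cdot 7 - 37\right) \left(26 - 48\right) = \left(\frac{7}{4} - 37\right) \left(-22\right) = \left(- \frac{141}{4}\right) \left(-22\right) = \frac{1551}{2}$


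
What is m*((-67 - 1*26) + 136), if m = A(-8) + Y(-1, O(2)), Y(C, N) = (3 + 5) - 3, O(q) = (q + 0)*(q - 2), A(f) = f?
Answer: -129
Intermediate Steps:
O(q) = q*(-2 + q)
Y(C, N) = 5 (Y(C, N) = 8 - 3 = 5)
m = -3 (m = -8 + 5 = -3)
m*((-67 - 1*26) + 136) = -3*((-67 - 1*26) + 136) = -3*((-67 - 26) + 136) = -3*(-93 + 136) = -3*43 = -129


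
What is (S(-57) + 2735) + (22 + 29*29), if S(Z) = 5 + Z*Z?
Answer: 6852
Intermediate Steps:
S(Z) = 5 + Z**2
(S(-57) + 2735) + (22 + 29*29) = ((5 + (-57)**2) + 2735) + (22 + 29*29) = ((5 + 3249) + 2735) + (22 + 841) = (3254 + 2735) + 863 = 5989 + 863 = 6852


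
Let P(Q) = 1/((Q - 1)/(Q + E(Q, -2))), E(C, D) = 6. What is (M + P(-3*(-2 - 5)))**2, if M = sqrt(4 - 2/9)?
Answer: 20161/3600 + 9*sqrt(34)/10 ≈ 10.848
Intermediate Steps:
M = sqrt(34)/3 (M = sqrt(4 - 2*1/9) = sqrt(4 - 2/9) = sqrt(34/9) = sqrt(34)/3 ≈ 1.9437)
P(Q) = (6 + Q)/(-1 + Q) (P(Q) = 1/((Q - 1)/(Q + 6)) = 1/((-1 + Q)/(6 + Q)) = (6 + Q)/(-1 + Q))
(M + P(-3*(-2 - 5)))**2 = (sqrt(34)/3 + (6 - 3*(-2 - 5))/(-1 - 3*(-2 - 5)))**2 = (sqrt(34)/3 + (6 - 3*(-7))/(-1 - 3*(-7)))**2 = (sqrt(34)/3 + (6 + 21)/(-1 + 21))**2 = (sqrt(34)/3 + 27/20)**2 = (27/20 + sqrt(34)/3)**2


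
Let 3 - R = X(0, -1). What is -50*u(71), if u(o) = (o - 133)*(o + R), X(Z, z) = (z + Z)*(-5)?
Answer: 213900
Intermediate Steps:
X(Z, z) = -5*Z - 5*z (X(Z, z) = (Z + z)*(-5) = -5*Z - 5*z)
R = -2 (R = 3 - (-5*0 - 5*(-1)) = 3 - (0 + 5) = 3 - 1*5 = 3 - 5 = -2)
u(o) = (-133 + o)*(-2 + o) (u(o) = (o - 133)*(o - 2) = (-133 + o)*(-2 + o))
-50*u(71) = -50*(266 + 71² - 135*71) = -50*(266 + 5041 - 9585) = -50*(-4278) = 213900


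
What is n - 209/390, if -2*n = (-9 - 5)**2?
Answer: -38429/390 ≈ -98.536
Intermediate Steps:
n = -98 (n = -(-9 - 5)**2/2 = -1/2*(-14)**2 = -1/2*196 = -98)
n - 209/390 = -98 - 209/390 = -38429/390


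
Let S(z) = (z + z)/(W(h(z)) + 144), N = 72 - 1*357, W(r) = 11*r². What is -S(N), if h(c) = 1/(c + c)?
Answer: 185193000/46785611 ≈ 3.9583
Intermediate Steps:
h(c) = 1/(2*c)
N = -285 (N = 72 - 357 = -285)
S(z) = 2*z/(144 + 11/(4*z²)) (S(z) = (z + z)/(11*(1/(2*z))² + 144) = (2*z)/(11*(1/(4*z²)) + 144) = (2*z)/(11/(4*z²) + 144) = (2*z)/(144 + 11/(4*z²)) = 2*z/(144 + 11/(4*z²)))
-S(N) = -8*(-285)³/(11 + 576*(-285)²) = -8*(-23149125)/(11 + 576*81225) = -8*(-23149125)/(11 + 46785600) = -8*(-23149125)/46785611 = -1*(-185193000/46785611) = 185193000/46785611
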